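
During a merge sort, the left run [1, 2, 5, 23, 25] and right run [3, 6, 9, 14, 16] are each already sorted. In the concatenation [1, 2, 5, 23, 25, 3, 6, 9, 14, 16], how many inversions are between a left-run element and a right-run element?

11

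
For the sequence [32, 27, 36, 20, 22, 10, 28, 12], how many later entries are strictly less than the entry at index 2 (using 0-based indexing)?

5

The element at index 2 is 36.
Elements after it: 20, 22, 10, 28, 12
Those smaller than 36: 20, 22, 10, 28, 12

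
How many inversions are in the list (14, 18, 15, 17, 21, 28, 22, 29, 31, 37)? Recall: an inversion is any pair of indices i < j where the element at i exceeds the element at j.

Count, for each position, how many later elements it exceeds:
14 → none → 0
18 → 15, 17 → 2
15 → none → 0
17 → none → 0
21 → none → 0
28 → 22 → 1
22 → none → 0
29 → none → 0
31 → none → 0
37 → none → 0
Sum: 0 + 2 + 0 + 0 + 0 + 1 + 0 + 0 + 0 + 0 = 3

3 out-of-order pairs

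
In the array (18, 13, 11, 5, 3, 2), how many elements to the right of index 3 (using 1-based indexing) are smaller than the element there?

The element at index 3 is 11.
Elements after it: 5, 3, 2
Those smaller than 11: 5, 3, 2

3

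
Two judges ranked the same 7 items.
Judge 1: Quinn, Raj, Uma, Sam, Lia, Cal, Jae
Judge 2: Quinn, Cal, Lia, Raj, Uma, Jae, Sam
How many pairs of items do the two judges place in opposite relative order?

Assign each item its position (1..7) in the first ordering, then rewrite the second ordering as that position sequence:
positions: Quinn→1, Raj→2, Uma→3, Sam→4, Lia→5, Cal→6, Jae→7
second ordering as positions: [1, 6, 5, 2, 3, 7, 4]
Discordant pairs = inversions in this position sequence.
1: 0
6: 5, 2, 3, 4 → 4
5: 2, 3, 4 → 3
2: 0
3: 0
7: 4 → 1
4: 0
Total: 0 + 4 + 3 + 0 + 0 + 1 + 0 = 8

8 discordant pairs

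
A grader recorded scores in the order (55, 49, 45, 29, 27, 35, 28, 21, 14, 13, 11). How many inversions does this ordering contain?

52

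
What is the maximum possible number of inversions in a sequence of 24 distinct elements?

276 inversions

The maximum occurs when the array is in strictly decreasing order: every one of the C(24, 2) pairs is inverted.
C(24, 2) = 24·23/2 = 276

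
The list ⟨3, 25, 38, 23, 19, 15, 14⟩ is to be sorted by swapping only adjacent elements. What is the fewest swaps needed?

Adjacent swaps: 14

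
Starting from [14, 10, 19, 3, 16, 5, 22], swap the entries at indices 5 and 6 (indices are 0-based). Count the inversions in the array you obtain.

10

Positions 5 and 6 hold 5 and 22; after swapping, the array is [14, 10, 19, 3, 16, 22, 5].
Element-by-element contributions:
14: 3
10: 2
19: 3
3: 0
16: 1
22: 1
5: 0
Sum: 3 + 2 + 3 + 0 + 1 + 1 + 0 = 10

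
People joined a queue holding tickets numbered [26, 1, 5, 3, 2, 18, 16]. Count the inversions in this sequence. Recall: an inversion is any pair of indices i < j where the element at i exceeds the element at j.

Inversion pairs (indices are 0-based):
(0,1): 26 > 1
(0,2): 26 > 5
(0,3): 26 > 3
(0,4): 26 > 2
(0,5): 26 > 18
(0,6): 26 > 16
(2,3): 5 > 3
(2,4): 5 > 2
(3,4): 3 > 2
(5,6): 18 > 16
That's 10 pairs.

10 inversions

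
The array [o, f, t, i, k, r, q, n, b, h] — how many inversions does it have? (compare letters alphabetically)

Inversions: 27

Count, for each position, how many later elements it exceeds:
o → f, i, k, n, b, h → 6
f → b → 1
t → i, k, r, q, n, b, h → 7
i → b, h → 2
k → b, h → 2
r → q, n, b, h → 4
q → n, b, h → 3
n → b, h → 2
b → none → 0
h → none → 0
Sum: 6 + 1 + 7 + 2 + 2 + 4 + 3 + 2 + 0 + 0 = 27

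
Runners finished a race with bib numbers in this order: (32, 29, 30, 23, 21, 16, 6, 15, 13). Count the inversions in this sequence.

Sweep left to right; for each value list the smaller values that follow it:
32: 8
29: 6
30: 6
23: 5
21: 4
16: 3
6: 0
15: 1
13: 0
Sum: 8 + 6 + 6 + 5 + 4 + 3 + 0 + 1 + 0 = 33

33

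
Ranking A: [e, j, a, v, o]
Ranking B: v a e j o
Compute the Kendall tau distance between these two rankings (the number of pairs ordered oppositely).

Discordant pairs: 5

Assign each item its position (1..5) in the first ordering, then rewrite the second ordering as that position sequence:
positions: e→1, j→2, a→3, v→4, o→5
second ordering as positions: [4, 3, 1, 2, 5]
Discordant pairs = inversions in this position sequence.
4: 3, 1, 2 → 3
3: 1, 2 → 2
1: 0
2: 0
5: 0
Total: 3 + 2 + 0 + 0 + 0 = 5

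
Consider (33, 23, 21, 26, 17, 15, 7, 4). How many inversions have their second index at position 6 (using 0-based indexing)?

6

The element at index 6 is 7.
Elements before it: 33, 23, 21, 26, 17, 15
Those larger than 7: 33, 23, 21, 26, 17, 15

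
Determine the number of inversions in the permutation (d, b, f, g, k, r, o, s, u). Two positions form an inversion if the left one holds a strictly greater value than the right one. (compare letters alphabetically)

There are 2 inversions.

For each element, count later entries that are smaller:
d: 1
b: 0
f: 0
g: 0
k: 0
r: 1
o: 0
s: 0
u: 0
Sum: 1 + 0 + 0 + 0 + 0 + 1 + 0 + 0 + 0 = 2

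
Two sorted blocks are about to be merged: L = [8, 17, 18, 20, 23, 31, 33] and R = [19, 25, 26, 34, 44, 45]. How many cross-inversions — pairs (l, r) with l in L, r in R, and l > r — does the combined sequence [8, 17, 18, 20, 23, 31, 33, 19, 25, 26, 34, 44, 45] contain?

Count, for every r in R, how many entries of L exceed r:
r = 19: 20, 23, 31, 33 → 4
r = 25: 31, 33 → 2
r = 26: 31, 33 → 2
r = 34: none → 0
r = 44: none → 0
r = 45: none → 0
Cross-inversions: 4 + 2 + 2 + 0 + 0 + 0 = 8

8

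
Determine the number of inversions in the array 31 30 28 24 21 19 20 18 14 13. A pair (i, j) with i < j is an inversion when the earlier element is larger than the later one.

44

For each element, count later entries that are smaller:
31 → 30, 28, 24, 21, 19, 20, 18, 14, 13 → 9
30 → 28, 24, 21, 19, 20, 18, 14, 13 → 8
28 → 24, 21, 19, 20, 18, 14, 13 → 7
24 → 21, 19, 20, 18, 14, 13 → 6
21 → 19, 20, 18, 14, 13 → 5
19 → 18, 14, 13 → 3
20 → 18, 14, 13 → 3
18 → 14, 13 → 2
14 → 13 → 1
13 → none → 0
Sum: 9 + 8 + 7 + 6 + 5 + 3 + 3 + 2 + 1 + 0 = 44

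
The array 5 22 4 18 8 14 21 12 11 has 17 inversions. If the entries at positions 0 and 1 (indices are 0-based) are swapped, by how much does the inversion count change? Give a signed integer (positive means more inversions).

+1

Positions 0 and 1 hold 5 and 22; after swapping, the array is [22, 5, 4, 18, 8, 14, 21, 12, 11].
For each element, count later entries that are smaller:
22 → 5, 4, 18, 8, 14, 21, 12, 11 → 8
5 → 4 → 1
4 → none → 0
18 → 8, 14, 12, 11 → 4
8 → none → 0
14 → 12, 11 → 2
21 → 12, 11 → 2
12 → 11 → 1
11 → none → 0
Sum: 8 + 1 + 0 + 4 + 0 + 2 + 2 + 1 + 0 = 18
Change: 18 − 17 = +1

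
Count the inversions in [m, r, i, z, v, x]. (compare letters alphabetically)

Out-of-order index pairs (0-indexed):
(0,2): m > i
(1,2): r > i
(3,4): z > v
(3,5): z > x
That's 4 pairs.

4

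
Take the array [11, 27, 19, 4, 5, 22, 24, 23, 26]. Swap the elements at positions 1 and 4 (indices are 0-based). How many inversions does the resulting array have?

Positions 1 and 4 hold 27 and 5; after swapping, the array is [11, 5, 19, 4, 27, 22, 24, 23, 26].
Sweep left to right; for each value list the smaller values that follow it:
11: 2
5: 1
19: 1
4: 0
27: 4
22: 0
24: 1
23: 0
26: 0
Sum: 2 + 1 + 1 + 0 + 4 + 0 + 1 + 0 + 0 = 9

9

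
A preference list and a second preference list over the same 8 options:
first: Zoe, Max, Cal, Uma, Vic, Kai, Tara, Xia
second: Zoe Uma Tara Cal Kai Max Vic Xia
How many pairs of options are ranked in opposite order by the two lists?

Assign each item its position (1..8) in the first ordering, then rewrite the second ordering as that position sequence:
positions: Zoe→1, Max→2, Cal→3, Uma→4, Vic→5, Kai→6, Tara→7, Xia→8
second ordering as positions: [1, 4, 7, 3, 6, 2, 5, 8]
Discordant pairs = inversions in this position sequence.
1: 0
4: 3, 2 → 2
7: 3, 6, 2, 5 → 4
3: 2 → 1
6: 2, 5 → 2
2: 0
5: 0
8: 0
Total: 0 + 2 + 4 + 1 + 2 + 0 + 0 + 0 = 9

9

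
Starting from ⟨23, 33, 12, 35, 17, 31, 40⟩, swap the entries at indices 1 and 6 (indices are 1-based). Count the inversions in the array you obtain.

Positions 1 and 6 hold 23 and 31; after swapping, the array is [31, 33, 12, 35, 17, 23, 40].
Element-by-element contributions:
31 → 12, 17, 23 → 3
33 → 12, 17, 23 → 3
12 → none → 0
35 → 17, 23 → 2
17 → none → 0
23 → none → 0
40 → none → 0
Sum: 3 + 3 + 0 + 2 + 0 + 0 + 0 = 8

8 inversions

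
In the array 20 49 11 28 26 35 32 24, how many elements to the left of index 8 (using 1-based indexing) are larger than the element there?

The element at index 8 is 24.
Elements before it: 20, 49, 11, 28, 26, 35, 32
Those larger than 24: 49, 28, 26, 35, 32

5 such elements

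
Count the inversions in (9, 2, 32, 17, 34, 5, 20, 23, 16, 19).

19 inversions

Element-by-element contributions:
9 → 2, 5 → 2
2 → none → 0
32 → 17, 5, 20, 23, 16, 19 → 6
17 → 5, 16 → 2
34 → 5, 20, 23, 16, 19 → 5
5 → none → 0
20 → 16, 19 → 2
23 → 16, 19 → 2
16 → none → 0
19 → none → 0
Sum: 2 + 0 + 6 + 2 + 5 + 0 + 2 + 2 + 0 + 0 = 19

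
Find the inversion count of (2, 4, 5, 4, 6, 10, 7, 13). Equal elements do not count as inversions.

Count, for each position, how many later elements it exceeds:
2: 0
4: 0
5: 1
4: 0
6: 0
10: 1
7: 0
13: 0
Sum: 0 + 0 + 1 + 0 + 0 + 1 + 0 + 0 = 2

2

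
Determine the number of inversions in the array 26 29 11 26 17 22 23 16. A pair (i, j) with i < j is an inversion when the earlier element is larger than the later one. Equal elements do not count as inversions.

18

Count, for each position, how many later elements it exceeds:
26 → 11, 17, 22, 23, 16 → 5
29 → 11, 26, 17, 22, 23, 16 → 6
11 → none → 0
26 → 17, 22, 23, 16 → 4
17 → 16 → 1
22 → 16 → 1
23 → 16 → 1
16 → none → 0
Sum: 5 + 6 + 0 + 4 + 1 + 1 + 1 + 0 = 18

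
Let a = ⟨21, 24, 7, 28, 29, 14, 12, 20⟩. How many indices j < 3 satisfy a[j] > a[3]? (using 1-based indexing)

2

The element at index 3 is 7.
Elements before it: 21, 24
Those larger than 7: 21, 24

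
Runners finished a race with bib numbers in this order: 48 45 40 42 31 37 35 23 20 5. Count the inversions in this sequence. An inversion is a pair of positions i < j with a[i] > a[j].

For each element, count later entries that are smaller:
48 → 45, 40, 42, 31, 37, 35, 23, 20, 5 → 9
45 → 40, 42, 31, 37, 35, 23, 20, 5 → 8
40 → 31, 37, 35, 23, 20, 5 → 6
42 → 31, 37, 35, 23, 20, 5 → 6
31 → 23, 20, 5 → 3
37 → 35, 23, 20, 5 → 4
35 → 23, 20, 5 → 3
23 → 20, 5 → 2
20 → 5 → 1
5 → none → 0
Sum: 9 + 8 + 6 + 6 + 3 + 4 + 3 + 2 + 1 + 0 = 42

There are 42 out-of-order pairs.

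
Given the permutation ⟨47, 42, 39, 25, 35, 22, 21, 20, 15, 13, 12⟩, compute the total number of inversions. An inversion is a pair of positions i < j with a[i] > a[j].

54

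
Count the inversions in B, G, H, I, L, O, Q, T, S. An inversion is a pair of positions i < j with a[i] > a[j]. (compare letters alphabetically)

For each element, count later entries that are smaller:
B: 0
G: 0
H: 0
I: 0
L: 0
O: 0
Q: 0
T: 1
S: 0
Sum: 0 + 0 + 0 + 0 + 0 + 0 + 0 + 1 + 0 = 1

1 out-of-order pair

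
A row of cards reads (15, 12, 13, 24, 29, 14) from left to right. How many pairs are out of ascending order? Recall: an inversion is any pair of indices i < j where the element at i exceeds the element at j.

Out-of-order pairs: 5

Listing every pair i<j with a[i]>a[j] (using 1-based positions):
(1,2): 15 > 12
(1,3): 15 > 13
(1,6): 15 > 14
(4,6): 24 > 14
(5,6): 29 > 14
That's 5 pairs.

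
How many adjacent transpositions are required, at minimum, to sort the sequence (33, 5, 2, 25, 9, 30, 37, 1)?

14 swaps

The minimum number of adjacent swaps to sort an array equals its inversion count, since every such swap removes exactly one inversion.
Count inversions — for each element, later elements that are smaller:
33: 5, 2, 25, 9, 30, 1 → 6
5: 2, 1 → 2
2: 1 → 1
25: 9, 1 → 2
9: 1 → 1
30: 1 → 1
37: 1 → 1
1: none → 0
Total inversions: 6 + 2 + 1 + 2 + 1 + 1 + 1 + 0 = 14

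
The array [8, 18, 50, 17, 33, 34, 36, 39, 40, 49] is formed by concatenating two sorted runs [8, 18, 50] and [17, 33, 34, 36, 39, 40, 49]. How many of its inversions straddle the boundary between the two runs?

8 cross-inversions

Take each right-half value and tally the left-half values above it:
r = 17: 18, 50 → 2
r = 33: 50 → 1
r = 34: 50 → 1
r = 36: 50 → 1
r = 39: 50 → 1
r = 40: 50 → 1
r = 49: 50 → 1
Cross-inversions: 2 + 1 + 1 + 1 + 1 + 1 + 1 = 8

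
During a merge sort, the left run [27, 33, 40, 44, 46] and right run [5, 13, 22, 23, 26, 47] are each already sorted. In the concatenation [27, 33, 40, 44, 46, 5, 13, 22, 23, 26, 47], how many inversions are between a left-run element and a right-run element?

There are 25 cross-inversions.

Take each right-half value and tally the left-half values above it:
r = 5: 27, 33, 40, 44, 46 → 5
r = 13: 27, 33, 40, 44, 46 → 5
r = 22: 27, 33, 40, 44, 46 → 5
r = 23: 27, 33, 40, 44, 46 → 5
r = 26: 27, 33, 40, 44, 46 → 5
r = 47: none → 0
Cross-inversions: 5 + 5 + 5 + 5 + 5 + 0 = 25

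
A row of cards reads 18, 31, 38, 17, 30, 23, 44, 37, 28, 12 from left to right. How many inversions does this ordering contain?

Inversions: 24

Element-by-element contributions:
18 → 17, 12 → 2
31 → 17, 30, 23, 28, 12 → 5
38 → 17, 30, 23, 37, 28, 12 → 6
17 → 12 → 1
30 → 23, 28, 12 → 3
23 → 12 → 1
44 → 37, 28, 12 → 3
37 → 28, 12 → 2
28 → 12 → 1
12 → none → 0
Sum: 2 + 5 + 6 + 1 + 3 + 1 + 3 + 2 + 1 + 0 = 24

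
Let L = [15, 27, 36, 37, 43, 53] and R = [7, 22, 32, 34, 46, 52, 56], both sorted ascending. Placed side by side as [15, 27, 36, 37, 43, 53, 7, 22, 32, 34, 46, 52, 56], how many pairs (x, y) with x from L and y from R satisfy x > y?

Count, for every r in R, how many entries of L exceed r:
r = 7: 15, 27, 36, 37, 43, 53 → 6
r = 22: 27, 36, 37, 43, 53 → 5
r = 32: 36, 37, 43, 53 → 4
r = 34: 36, 37, 43, 53 → 4
r = 46: 53 → 1
r = 52: 53 → 1
r = 56: none → 0
Cross-inversions: 6 + 5 + 4 + 4 + 1 + 1 + 0 = 21

21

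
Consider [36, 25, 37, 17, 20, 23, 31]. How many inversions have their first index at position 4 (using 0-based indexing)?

0

The element at index 4 is 20.
Elements after it: 23, 31
None of them are smaller than 20.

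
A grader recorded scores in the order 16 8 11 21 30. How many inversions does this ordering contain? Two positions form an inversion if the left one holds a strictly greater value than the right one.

For each element, count later entries that are smaller:
16 → 8, 11 → 2
8 → none → 0
11 → none → 0
21 → none → 0
30 → none → 0
Sum: 2 + 0 + 0 + 0 + 0 = 2

2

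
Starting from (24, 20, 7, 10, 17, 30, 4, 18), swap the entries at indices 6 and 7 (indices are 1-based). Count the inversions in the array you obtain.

15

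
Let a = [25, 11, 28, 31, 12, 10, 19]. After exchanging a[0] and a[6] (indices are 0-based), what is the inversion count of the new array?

11 inversions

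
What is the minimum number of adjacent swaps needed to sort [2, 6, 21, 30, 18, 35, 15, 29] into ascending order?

Each adjacent swap fixes exactly one inversion, so the minimum swap count equals the number of inversions.
Count inversions — for each element, later elements that are smaller:
2: none → 0
6: none → 0
21: 18, 15 → 2
30: 18, 15, 29 → 3
18: 15 → 1
35: 15, 29 → 2
15: none → 0
29: none → 0
Total inversions: 0 + 0 + 2 + 3 + 1 + 2 + 0 + 0 = 8

Adjacent swaps: 8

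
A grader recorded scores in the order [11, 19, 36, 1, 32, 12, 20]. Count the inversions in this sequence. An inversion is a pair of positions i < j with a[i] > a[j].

9

Inversion pairs (indices are 0-based):
(0,3): 11 > 1
(1,3): 19 > 1
(1,5): 19 > 12
(2,3): 36 > 1
(2,4): 36 > 32
(2,5): 36 > 12
(2,6): 36 > 20
(4,5): 32 > 12
(4,6): 32 > 20
That's 9 pairs.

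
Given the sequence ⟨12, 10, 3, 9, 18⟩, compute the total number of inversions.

Element-by-element contributions:
12 → 10, 3, 9 → 3
10 → 3, 9 → 2
3 → none → 0
9 → none → 0
18 → none → 0
Sum: 3 + 2 + 0 + 0 + 0 = 5

5 inversions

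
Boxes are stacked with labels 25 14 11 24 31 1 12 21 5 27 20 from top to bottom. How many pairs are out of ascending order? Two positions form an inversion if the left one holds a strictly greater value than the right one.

29

Count, for each position, how many later elements it exceeds:
25 → 14, 11, 24, 1, 12, 21, 5, 20 → 8
14 → 11, 1, 12, 5 → 4
11 → 1, 5 → 2
24 → 1, 12, 21, 5, 20 → 5
31 → 1, 12, 21, 5, 27, 20 → 6
1 → none → 0
12 → 5 → 1
21 → 5, 20 → 2
5 → none → 0
27 → 20 → 1
20 → none → 0
Sum: 8 + 4 + 2 + 5 + 6 + 0 + 1 + 2 + 0 + 1 + 0 = 29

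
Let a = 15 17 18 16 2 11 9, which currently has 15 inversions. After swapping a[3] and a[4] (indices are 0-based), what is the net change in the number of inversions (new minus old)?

-1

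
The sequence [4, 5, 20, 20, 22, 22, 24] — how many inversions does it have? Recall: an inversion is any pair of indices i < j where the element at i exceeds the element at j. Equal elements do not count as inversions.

Element-by-element contributions:
4: 0
5: 0
20: 0
20: 0
22: 0
22: 0
24: 0
Sum: 0 + 0 + 0 + 0 + 0 + 0 + 0 = 0

0 out-of-order pairs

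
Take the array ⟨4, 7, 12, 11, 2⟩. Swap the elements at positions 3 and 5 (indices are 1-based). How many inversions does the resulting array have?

2

Positions 3 and 5 hold 12 and 2; after swapping, the array is [4, 7, 2, 11, 12].
For each element, count later entries that are smaller:
4: 1
7: 1
2: 0
11: 0
12: 0
Sum: 1 + 1 + 0 + 0 + 0 = 2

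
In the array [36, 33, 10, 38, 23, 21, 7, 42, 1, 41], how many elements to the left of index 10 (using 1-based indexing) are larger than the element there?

The element at index 10 is 41.
Elements before it: 36, 33, 10, 38, 23, 21, 7, 42, 1
Those larger than 41: 42

1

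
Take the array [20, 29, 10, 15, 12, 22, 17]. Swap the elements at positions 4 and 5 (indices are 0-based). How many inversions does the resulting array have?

There are 12 inversions.

Positions 4 and 5 hold 12 and 22; after swapping, the array is [20, 29, 10, 15, 22, 12, 17].
Count, for each position, how many later elements it exceeds:
20 → 10, 15, 12, 17 → 4
29 → 10, 15, 22, 12, 17 → 5
10 → none → 0
15 → 12 → 1
22 → 12, 17 → 2
12 → none → 0
17 → none → 0
Sum: 4 + 5 + 0 + 1 + 2 + 0 + 0 = 12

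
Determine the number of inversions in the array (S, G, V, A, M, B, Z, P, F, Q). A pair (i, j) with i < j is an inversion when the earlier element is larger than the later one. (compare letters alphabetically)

22 inversions

Element-by-element contributions:
S: 7
G: 3
V: 6
A: 0
M: 2
B: 0
Z: 3
P: 1
F: 0
Q: 0
Sum: 7 + 3 + 6 + 0 + 2 + 0 + 3 + 1 + 0 + 0 = 22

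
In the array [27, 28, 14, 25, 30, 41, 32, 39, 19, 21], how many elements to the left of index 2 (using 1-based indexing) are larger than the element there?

The element at index 2 is 28.
Elements before it: 27
None of them are larger than 28.

0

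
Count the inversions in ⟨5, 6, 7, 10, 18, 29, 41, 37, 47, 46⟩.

2 inversions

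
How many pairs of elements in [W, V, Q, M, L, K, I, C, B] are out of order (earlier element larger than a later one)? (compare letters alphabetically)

Element-by-element contributions:
W: 8
V: 7
Q: 6
M: 5
L: 4
K: 3
I: 2
C: 1
B: 0
Sum: 8 + 7 + 6 + 5 + 4 + 3 + 2 + 1 + 0 = 36

Out-of-order pairs: 36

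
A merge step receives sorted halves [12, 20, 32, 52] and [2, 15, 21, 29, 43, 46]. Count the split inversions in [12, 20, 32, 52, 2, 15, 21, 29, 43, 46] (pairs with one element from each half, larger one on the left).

13 cross-inversions

Count, for every r in R, how many entries of L exceed r:
r = 2: 12, 20, 32, 52 → 4
r = 15: 20, 32, 52 → 3
r = 21: 32, 52 → 2
r = 29: 32, 52 → 2
r = 43: 52 → 1
r = 46: 52 → 1
Cross-inversions: 4 + 3 + 2 + 2 + 1 + 1 = 13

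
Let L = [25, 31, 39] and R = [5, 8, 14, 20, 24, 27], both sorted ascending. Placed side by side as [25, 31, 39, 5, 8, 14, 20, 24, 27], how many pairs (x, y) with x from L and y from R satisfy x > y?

Take each right-half value and tally the left-half values above it:
r = 5: 25, 31, 39 → 3
r = 8: 25, 31, 39 → 3
r = 14: 25, 31, 39 → 3
r = 20: 25, 31, 39 → 3
r = 24: 25, 31, 39 → 3
r = 27: 31, 39 → 2
Cross-inversions: 3 + 3 + 3 + 3 + 3 + 2 = 17

17 split inversions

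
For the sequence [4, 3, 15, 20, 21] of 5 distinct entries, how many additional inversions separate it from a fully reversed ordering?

Maximum inversions for 5 distinct elements is C(5, 2) = 5·4/2 = 10.
Current inversions — for each element, count later smaller elements:
4: 1
3: 0
15: 0
20: 0
21: 0
Current total: 1 + 0 + 0 + 0 + 0 = 1
Shortfall: 10 − 1 = 9

9 inversions short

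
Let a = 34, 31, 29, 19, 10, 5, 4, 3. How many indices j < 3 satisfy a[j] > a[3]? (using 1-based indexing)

2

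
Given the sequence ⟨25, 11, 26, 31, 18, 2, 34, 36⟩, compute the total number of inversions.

Count, for each position, how many later elements it exceeds:
25 → 11, 18, 2 → 3
11 → 2 → 1
26 → 18, 2 → 2
31 → 18, 2 → 2
18 → 2 → 1
2 → none → 0
34 → none → 0
36 → none → 0
Sum: 3 + 1 + 2 + 2 + 1 + 0 + 0 + 0 = 9

There are 9 out-of-order pairs.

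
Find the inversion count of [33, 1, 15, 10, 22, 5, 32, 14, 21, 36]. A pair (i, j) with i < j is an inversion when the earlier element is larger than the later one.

17 inversions

Element-by-element contributions:
33 → 1, 15, 10, 22, 5, 32, 14, 21 → 8
1 → none → 0
15 → 10, 5, 14 → 3
10 → 5 → 1
22 → 5, 14, 21 → 3
5 → none → 0
32 → 14, 21 → 2
14 → none → 0
21 → none → 0
36 → none → 0
Sum: 8 + 0 + 3 + 1 + 3 + 0 + 2 + 0 + 0 + 0 = 17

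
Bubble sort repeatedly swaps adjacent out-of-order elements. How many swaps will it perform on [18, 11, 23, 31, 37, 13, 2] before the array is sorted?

Each adjacent swap fixes exactly one inversion, so the minimum swap count equals the number of inversions.
Count inversions — for each element, later elements that are smaller:
18: 11, 13, 2 → 3
11: 2 → 1
23: 13, 2 → 2
31: 13, 2 → 2
37: 13, 2 → 2
13: 2 → 1
2: none → 0
Total inversions: 3 + 1 + 2 + 2 + 2 + 1 + 0 = 11

11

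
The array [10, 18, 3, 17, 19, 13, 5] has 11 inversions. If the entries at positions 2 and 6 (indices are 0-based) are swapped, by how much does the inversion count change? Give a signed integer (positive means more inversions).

Positions 2 and 6 hold 3 and 5; after swapping, the array is [10, 18, 5, 17, 19, 13, 3].
Element-by-element contributions:
10: 2
18: 4
5: 1
17: 2
19: 2
13: 1
3: 0
Sum: 2 + 4 + 1 + 2 + 2 + 1 + 0 = 12
Change: 12 − 11 = +1

+1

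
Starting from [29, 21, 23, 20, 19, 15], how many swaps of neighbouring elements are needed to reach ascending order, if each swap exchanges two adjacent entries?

Each adjacent swap fixes exactly one inversion, so the minimum swap count equals the number of inversions.
Count inversions — for each element, later elements that are smaller:
29: 21, 23, 20, 19, 15 → 5
21: 20, 19, 15 → 3
23: 20, 19, 15 → 3
20: 19, 15 → 2
19: 15 → 1
15: none → 0
Total inversions: 5 + 3 + 3 + 2 + 1 + 0 = 14

There are 14 swaps.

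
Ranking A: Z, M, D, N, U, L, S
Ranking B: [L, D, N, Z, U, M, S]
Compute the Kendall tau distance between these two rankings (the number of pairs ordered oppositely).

10

Assign each item its position (1..7) in the first ordering, then rewrite the second ordering as that position sequence:
positions: Z→1, M→2, D→3, N→4, U→5, L→6, S→7
second ordering as positions: [6, 3, 4, 1, 5, 2, 7]
Discordant pairs = inversions in this position sequence.
6: 3, 4, 1, 5, 2 → 5
3: 1, 2 → 2
4: 1, 2 → 2
1: 0
5: 2 → 1
2: 0
7: 0
Total: 5 + 2 + 2 + 0 + 1 + 0 + 0 = 10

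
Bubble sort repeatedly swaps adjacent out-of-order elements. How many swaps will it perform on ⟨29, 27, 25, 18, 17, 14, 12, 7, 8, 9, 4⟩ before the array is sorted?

Minimum adjacent swaps = number of inversions (each swap of adjacent out-of-order elements removes one inversion and no swap can remove more).
Count inversions — for each element, later elements that are smaller:
29: 27, 25, 18, 17, 14, 12, 7, 8, 9, 4 → 10
27: 25, 18, 17, 14, 12, 7, 8, 9, 4 → 9
25: 18, 17, 14, 12, 7, 8, 9, 4 → 8
18: 17, 14, 12, 7, 8, 9, 4 → 7
17: 14, 12, 7, 8, 9, 4 → 6
14: 12, 7, 8, 9, 4 → 5
12: 7, 8, 9, 4 → 4
7: 4 → 1
8: 4 → 1
9: 4 → 1
4: none → 0
Total inversions: 10 + 9 + 8 + 7 + 6 + 5 + 4 + 1 + 1 + 1 + 0 = 52

52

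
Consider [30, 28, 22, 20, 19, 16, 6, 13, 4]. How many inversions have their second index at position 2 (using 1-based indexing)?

The element at index 2 is 28.
Elements before it: 30
Those larger than 28: 30

1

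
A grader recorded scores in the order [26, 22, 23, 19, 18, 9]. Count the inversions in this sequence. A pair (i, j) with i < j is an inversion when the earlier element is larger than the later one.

14 inversions

Element-by-element contributions:
26 → 22, 23, 19, 18, 9 → 5
22 → 19, 18, 9 → 3
23 → 19, 18, 9 → 3
19 → 18, 9 → 2
18 → 9 → 1
9 → none → 0
Sum: 5 + 3 + 3 + 2 + 1 + 0 = 14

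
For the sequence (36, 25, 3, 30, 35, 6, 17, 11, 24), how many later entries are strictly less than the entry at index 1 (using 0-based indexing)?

The element at index 1 is 25.
Elements after it: 3, 30, 35, 6, 17, 11, 24
Those smaller than 25: 3, 6, 17, 11, 24

5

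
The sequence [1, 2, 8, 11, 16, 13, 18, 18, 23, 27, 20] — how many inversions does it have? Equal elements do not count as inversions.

3 inversions

For each element, count later entries that are smaller:
1: 0
2: 0
8: 0
11: 0
16: 1
13: 0
18: 0
18: 0
23: 1
27: 1
20: 0
Sum: 0 + 0 + 0 + 0 + 1 + 0 + 0 + 0 + 1 + 1 + 0 = 3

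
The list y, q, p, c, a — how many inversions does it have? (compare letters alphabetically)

Inversions: 10

Listing every pair i<j with a[i]>a[j] (using 1-based positions):
(1,2): y > q
(1,3): y > p
(1,4): y > c
(1,5): y > a
(2,3): q > p
(2,4): q > c
(2,5): q > a
(3,4): p > c
(3,5): p > a
(4,5): c > a
That's 10 pairs.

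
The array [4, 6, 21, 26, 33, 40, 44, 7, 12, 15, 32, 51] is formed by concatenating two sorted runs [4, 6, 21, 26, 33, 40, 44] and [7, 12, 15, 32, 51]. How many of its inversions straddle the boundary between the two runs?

Take each right-half value and tally the left-half values above it:
r = 7: 21, 26, 33, 40, 44 → 5
r = 12: 21, 26, 33, 40, 44 → 5
r = 15: 21, 26, 33, 40, 44 → 5
r = 32: 33, 40, 44 → 3
r = 51: none → 0
Cross-inversions: 5 + 5 + 5 + 3 + 0 = 18

18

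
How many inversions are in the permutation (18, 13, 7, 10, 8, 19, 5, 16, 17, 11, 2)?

Out-of-order pairs: 33

Sweep left to right; for each value list the smaller values that follow it:
18 → 13, 7, 10, 8, 5, 16, 17, 11, 2 → 9
13 → 7, 10, 8, 5, 11, 2 → 6
7 → 5, 2 → 2
10 → 8, 5, 2 → 3
8 → 5, 2 → 2
19 → 5, 16, 17, 11, 2 → 5
5 → 2 → 1
16 → 11, 2 → 2
17 → 11, 2 → 2
11 → 2 → 1
2 → none → 0
Sum: 9 + 6 + 2 + 3 + 2 + 5 + 1 + 2 + 2 + 1 + 0 = 33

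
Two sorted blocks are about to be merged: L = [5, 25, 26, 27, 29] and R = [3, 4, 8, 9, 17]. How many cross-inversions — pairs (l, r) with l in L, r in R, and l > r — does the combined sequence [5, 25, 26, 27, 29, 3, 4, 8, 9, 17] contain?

For each element r of the right run, count left-run elements greater than r:
r = 3: 5, 25, 26, 27, 29 → 5
r = 4: 5, 25, 26, 27, 29 → 5
r = 8: 25, 26, 27, 29 → 4
r = 9: 25, 26, 27, 29 → 4
r = 17: 25, 26, 27, 29 → 4
Cross-inversions: 5 + 5 + 4 + 4 + 4 = 22

Split inversions: 22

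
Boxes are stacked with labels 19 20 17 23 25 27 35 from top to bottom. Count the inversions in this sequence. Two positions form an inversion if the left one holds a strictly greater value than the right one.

2

Sweep left to right; for each value list the smaller values that follow it:
19 → 17 → 1
20 → 17 → 1
17 → none → 0
23 → none → 0
25 → none → 0
27 → none → 0
35 → none → 0
Sum: 1 + 1 + 0 + 0 + 0 + 0 + 0 = 2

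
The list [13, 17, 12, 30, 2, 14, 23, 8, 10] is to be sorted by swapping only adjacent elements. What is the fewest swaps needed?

Swaps: 21

Minimum adjacent swaps = number of inversions (each swap of adjacent out-of-order elements removes one inversion and no swap can remove more).
Count inversions — for each element, later elements that are smaller:
13: 12, 2, 8, 10 → 4
17: 12, 2, 14, 8, 10 → 5
12: 2, 8, 10 → 3
30: 2, 14, 23, 8, 10 → 5
2: none → 0
14: 8, 10 → 2
23: 8, 10 → 2
8: none → 0
10: none → 0
Total inversions: 4 + 5 + 3 + 5 + 0 + 2 + 2 + 0 + 0 = 21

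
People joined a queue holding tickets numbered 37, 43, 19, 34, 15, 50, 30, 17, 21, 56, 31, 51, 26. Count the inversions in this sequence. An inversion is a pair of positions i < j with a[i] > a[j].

There are 37 out-of-order pairs.

For each element, count later entries that are smaller:
37: 8
43: 8
19: 2
34: 6
15: 0
50: 5
30: 3
17: 0
21: 0
56: 3
31: 1
51: 1
26: 0
Sum: 8 + 8 + 2 + 6 + 0 + 5 + 3 + 0 + 0 + 3 + 1 + 1 + 0 = 37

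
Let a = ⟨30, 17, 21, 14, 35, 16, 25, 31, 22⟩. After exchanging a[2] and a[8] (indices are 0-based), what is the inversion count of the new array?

17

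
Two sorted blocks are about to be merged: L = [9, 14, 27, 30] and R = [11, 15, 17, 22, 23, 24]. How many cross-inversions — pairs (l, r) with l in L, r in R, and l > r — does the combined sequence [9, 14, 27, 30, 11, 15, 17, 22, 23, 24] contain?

Take each right-half value and tally the left-half values above it:
r = 11: 14, 27, 30 → 3
r = 15: 27, 30 → 2
r = 17: 27, 30 → 2
r = 22: 27, 30 → 2
r = 23: 27, 30 → 2
r = 24: 27, 30 → 2
Cross-inversions: 3 + 2 + 2 + 2 + 2 + 2 = 13

There are 13 cross-inversions.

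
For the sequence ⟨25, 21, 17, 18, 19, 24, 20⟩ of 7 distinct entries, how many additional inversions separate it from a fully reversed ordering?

Maximum inversions for 7 distinct elements is C(7, 2) = 7·6/2 = 21.
Current inversions — for each element, count later smaller elements:
25: 6
21: 4
17: 0
18: 0
19: 0
24: 1
20: 0
Current total: 6 + 4 + 0 + 0 + 0 + 1 + 0 = 11
Shortfall: 21 − 11 = 10

10 inversions short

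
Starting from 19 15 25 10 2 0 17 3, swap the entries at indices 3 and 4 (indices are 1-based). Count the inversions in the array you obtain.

19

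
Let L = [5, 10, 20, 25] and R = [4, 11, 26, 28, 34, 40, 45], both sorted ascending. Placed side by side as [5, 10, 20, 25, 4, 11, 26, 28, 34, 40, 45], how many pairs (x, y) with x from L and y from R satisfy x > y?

For each element r of the right run, count left-run elements greater than r:
r = 4: 5, 10, 20, 25 → 4
r = 11: 20, 25 → 2
r = 26: none → 0
r = 28: none → 0
r = 34: none → 0
r = 40: none → 0
r = 45: none → 0
Cross-inversions: 4 + 2 + 0 + 0 + 0 + 0 + 0 = 6

There are 6 cross-inversions.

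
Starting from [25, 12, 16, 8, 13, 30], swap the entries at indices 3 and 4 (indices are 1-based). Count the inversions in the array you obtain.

Positions 3 and 4 hold 16 and 8; after swapping, the array is [25, 12, 8, 16, 13, 30].
Element-by-element contributions:
25: 4
12: 1
8: 0
16: 1
13: 0
30: 0
Sum: 4 + 1 + 0 + 1 + 0 + 0 = 6

6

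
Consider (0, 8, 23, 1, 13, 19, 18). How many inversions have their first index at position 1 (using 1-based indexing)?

The element at index 1 is 0.
Elements after it: 8, 23, 1, 13, 19, 18
None of them are smaller than 0.

0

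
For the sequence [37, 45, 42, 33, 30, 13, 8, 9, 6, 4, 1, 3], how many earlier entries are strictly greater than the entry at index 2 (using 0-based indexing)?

The element at index 2 is 42.
Elements before it: 37, 45
Those larger than 42: 45

1 such element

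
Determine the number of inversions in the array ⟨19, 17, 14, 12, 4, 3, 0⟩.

Count, for each position, how many later elements it exceeds:
19 → 17, 14, 12, 4, 3, 0 → 6
17 → 14, 12, 4, 3, 0 → 5
14 → 12, 4, 3, 0 → 4
12 → 4, 3, 0 → 3
4 → 3, 0 → 2
3 → 0 → 1
0 → none → 0
Sum: 6 + 5 + 4 + 3 + 2 + 1 + 0 = 21

21 inversions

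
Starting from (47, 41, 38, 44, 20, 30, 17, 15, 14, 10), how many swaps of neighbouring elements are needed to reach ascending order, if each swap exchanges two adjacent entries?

The minimum number of adjacent swaps to sort an array equals its inversion count, since every such swap removes exactly one inversion.
Count inversions — for each element, later elements that are smaller:
47: 41, 38, 44, 20, 30, 17, 15, 14, 10 → 9
41: 38, 20, 30, 17, 15, 14, 10 → 7
38: 20, 30, 17, 15, 14, 10 → 6
44: 20, 30, 17, 15, 14, 10 → 6
20: 17, 15, 14, 10 → 4
30: 17, 15, 14, 10 → 4
17: 15, 14, 10 → 3
15: 14, 10 → 2
14: 10 → 1
10: none → 0
Total inversions: 9 + 7 + 6 + 6 + 4 + 4 + 3 + 2 + 1 + 0 = 42

42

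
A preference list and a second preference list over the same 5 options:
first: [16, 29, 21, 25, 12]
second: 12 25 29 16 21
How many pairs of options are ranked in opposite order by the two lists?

8 pairs

Assign each item its position (1..5) in the first ordering, then rewrite the second ordering as that position sequence:
positions: 16→1, 29→2, 21→3, 25→4, 12→5
second ordering as positions: [5, 4, 2, 1, 3]
Discordant pairs = inversions in this position sequence.
5: 4, 2, 1, 3 → 4
4: 2, 1, 3 → 3
2: 1 → 1
1: 0
3: 0
Total: 4 + 3 + 1 + 0 + 0 = 8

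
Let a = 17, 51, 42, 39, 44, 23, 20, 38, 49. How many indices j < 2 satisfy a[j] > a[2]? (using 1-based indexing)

0

The element at index 2 is 51.
Elements before it: 17
None of them are larger than 51.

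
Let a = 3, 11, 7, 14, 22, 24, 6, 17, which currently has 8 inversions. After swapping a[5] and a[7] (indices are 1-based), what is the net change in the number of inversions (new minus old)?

Positions 5 and 7 hold 22 and 6; after swapping, the array is [3, 11, 7, 14, 6, 24, 22, 17].
Count, for each position, how many later elements it exceeds:
3: 0
11: 2
7: 1
14: 1
6: 0
24: 2
22: 1
17: 0
Sum: 0 + 2 + 1 + 1 + 0 + 2 + 1 + 0 = 7
Change: 7 − 8 = -1

-1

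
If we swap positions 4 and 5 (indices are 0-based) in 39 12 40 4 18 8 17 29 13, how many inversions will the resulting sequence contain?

Positions 4 and 5 hold 18 and 8; after swapping, the array is [39, 12, 40, 4, 8, 18, 17, 29, 13].
Count, for each position, how many later elements it exceeds:
39: 7
12: 2
40: 6
4: 0
8: 0
18: 2
17: 1
29: 1
13: 0
Sum: 7 + 2 + 6 + 0 + 0 + 2 + 1 + 1 + 0 = 19

19 inversions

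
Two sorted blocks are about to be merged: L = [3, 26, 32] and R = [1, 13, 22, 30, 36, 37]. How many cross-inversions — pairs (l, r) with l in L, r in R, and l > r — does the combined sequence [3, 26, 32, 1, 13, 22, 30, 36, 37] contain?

Take each right-half value and tally the left-half values above it:
r = 1: 3, 26, 32 → 3
r = 13: 26, 32 → 2
r = 22: 26, 32 → 2
r = 30: 32 → 1
r = 36: none → 0
r = 37: none → 0
Cross-inversions: 3 + 2 + 2 + 1 + 0 + 0 = 8

8 cross-inversions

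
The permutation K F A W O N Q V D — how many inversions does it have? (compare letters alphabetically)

There are 15 inversions.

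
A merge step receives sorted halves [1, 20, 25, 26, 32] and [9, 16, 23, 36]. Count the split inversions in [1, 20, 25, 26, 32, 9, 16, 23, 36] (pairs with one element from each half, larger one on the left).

11

For each element r of the right run, count left-run elements greater than r:
r = 9: 20, 25, 26, 32 → 4
r = 16: 20, 25, 26, 32 → 4
r = 23: 25, 26, 32 → 3
r = 36: none → 0
Cross-inversions: 4 + 4 + 3 + 0 = 11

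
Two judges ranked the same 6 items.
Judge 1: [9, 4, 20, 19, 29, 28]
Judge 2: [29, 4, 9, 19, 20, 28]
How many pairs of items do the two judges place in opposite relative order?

6 discordant pairs

Assign each item its position (1..6) in the first ordering, then rewrite the second ordering as that position sequence:
positions: 9→1, 4→2, 20→3, 19→4, 29→5, 28→6
second ordering as positions: [5, 2, 1, 4, 3, 6]
Discordant pairs = inversions in this position sequence.
5: 2, 1, 4, 3 → 4
2: 1 → 1
1: 0
4: 3 → 1
3: 0
6: 0
Total: 4 + 1 + 0 + 1 + 0 + 0 = 6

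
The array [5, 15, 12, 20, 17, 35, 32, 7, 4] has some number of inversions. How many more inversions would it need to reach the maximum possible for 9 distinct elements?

19 inversions short

Maximum inversions for 9 distinct elements is C(9, 2) = 9·8/2 = 36.
Current inversions — for each element, count later smaller elements:
5: 1
15: 3
12: 2
20: 3
17: 2
35: 3
32: 2
7: 1
4: 0
Current total: 1 + 3 + 2 + 3 + 2 + 3 + 2 + 1 + 0 = 17
Shortfall: 36 − 17 = 19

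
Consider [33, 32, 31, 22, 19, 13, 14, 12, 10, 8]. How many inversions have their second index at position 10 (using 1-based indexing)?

9 such elements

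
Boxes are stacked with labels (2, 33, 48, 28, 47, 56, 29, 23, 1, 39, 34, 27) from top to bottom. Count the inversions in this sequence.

There are 36 inversions.

Count, for each position, how many later elements it exceeds:
2 → 1 → 1
33 → 28, 29, 23, 1, 27 → 5
48 → 28, 47, 29, 23, 1, 39, 34, 27 → 8
28 → 23, 1, 27 → 3
47 → 29, 23, 1, 39, 34, 27 → 6
56 → 29, 23, 1, 39, 34, 27 → 6
29 → 23, 1, 27 → 3
23 → 1 → 1
1 → none → 0
39 → 34, 27 → 2
34 → 27 → 1
27 → none → 0
Sum: 1 + 5 + 8 + 3 + 6 + 6 + 3 + 1 + 0 + 2 + 1 + 0 = 36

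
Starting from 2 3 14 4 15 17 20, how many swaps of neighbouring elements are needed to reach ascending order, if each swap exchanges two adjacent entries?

1

The minimum number of adjacent swaps to sort an array equals its inversion count, since every such swap removes exactly one inversion.
Count inversions — for each element, later elements that are smaller:
2: none → 0
3: none → 0
14: 4 → 1
4: none → 0
15: none → 0
17: none → 0
20: none → 0
Total inversions: 0 + 0 + 1 + 0 + 0 + 0 + 0 = 1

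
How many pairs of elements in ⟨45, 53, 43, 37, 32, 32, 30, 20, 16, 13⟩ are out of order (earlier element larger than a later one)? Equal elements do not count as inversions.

Sweep left to right; for each value list the smaller values that follow it:
45: 8
53: 8
43: 7
37: 6
32: 4
32: 4
30: 3
20: 2
16: 1
13: 0
Sum: 8 + 8 + 7 + 6 + 4 + 4 + 3 + 2 + 1 + 0 = 43

There are 43 out-of-order pairs.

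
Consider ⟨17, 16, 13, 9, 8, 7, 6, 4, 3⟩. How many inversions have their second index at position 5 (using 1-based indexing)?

The element at index 5 is 8.
Elements before it: 17, 16, 13, 9
Those larger than 8: 17, 16, 13, 9

4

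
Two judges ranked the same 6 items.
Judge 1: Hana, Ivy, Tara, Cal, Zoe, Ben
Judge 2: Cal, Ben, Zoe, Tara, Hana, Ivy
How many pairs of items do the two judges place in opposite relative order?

Discordant pairs: 12

Assign each item its position (1..6) in the first ordering, then rewrite the second ordering as that position sequence:
positions: Hana→1, Ivy→2, Tara→3, Cal→4, Zoe→5, Ben→6
second ordering as positions: [4, 6, 5, 3, 1, 2]
Discordant pairs = inversions in this position sequence.
4: 3, 1, 2 → 3
6: 5, 3, 1, 2 → 4
5: 3, 1, 2 → 3
3: 1, 2 → 2
1: 0
2: 0
Total: 3 + 4 + 3 + 2 + 0 + 0 = 12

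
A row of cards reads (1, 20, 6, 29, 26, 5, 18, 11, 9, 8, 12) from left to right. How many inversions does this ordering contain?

There are 28 out-of-order pairs.

Count, for each position, how many later elements it exceeds:
1 → none → 0
20 → 6, 5, 18, 11, 9, 8, 12 → 7
6 → 5 → 1
29 → 26, 5, 18, 11, 9, 8, 12 → 7
26 → 5, 18, 11, 9, 8, 12 → 6
5 → none → 0
18 → 11, 9, 8, 12 → 4
11 → 9, 8 → 2
9 → 8 → 1
8 → none → 0
12 → none → 0
Sum: 0 + 7 + 1 + 7 + 6 + 0 + 4 + 2 + 1 + 0 + 0 = 28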